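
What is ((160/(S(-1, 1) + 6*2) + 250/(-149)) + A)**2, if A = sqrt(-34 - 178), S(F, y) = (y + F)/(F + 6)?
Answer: -15215408/199809 + 20840*I*sqrt(53)/447 ≈ -76.15 + 339.41*I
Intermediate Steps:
S(F, y) = (F + y)/(6 + F)
A = 2*I*sqrt(53) (A = sqrt(-212) = 2*I*sqrt(53) ≈ 14.56*I)
((160/(S(-1, 1) + 6*2) + 250/(-149)) + A)**2 = ((160/((-1 + 1)/(6 - 1) + 6*2) + 250/(-149)) + 2*I*sqrt(53))**2 = ((160/(0/5 + 12) + 250*(-1/149)) + 2*I*sqrt(53))**2 = ((160/((1/5)*0 + 12) - 250/149) + 2*I*sqrt(53))**2 = ((160/(0 + 12) - 250/149) + 2*I*sqrt(53))**2 = ((160/12 - 250/149) + 2*I*sqrt(53))**2 = ((160*(1/12) - 250/149) + 2*I*sqrt(53))**2 = ((40/3 - 250/149) + 2*I*sqrt(53))**2 = (5210/447 + 2*I*sqrt(53))**2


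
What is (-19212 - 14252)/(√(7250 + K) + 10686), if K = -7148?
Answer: -59599384/19031749 + 16732*√102/57095247 ≈ -3.1286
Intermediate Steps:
(-19212 - 14252)/(√(7250 + K) + 10686) = (-19212 - 14252)/(√(7250 - 7148) + 10686) = -33464/(√102 + 10686) = -33464/(10686 + √102)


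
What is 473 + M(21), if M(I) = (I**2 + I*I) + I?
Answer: 1376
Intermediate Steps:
M(I) = I + 2*I**2 (M(I) = (I**2 + I**2) + I = 2*I**2 + I = I + 2*I**2)
473 + M(21) = 473 + 21*(1 + 2*21) = 473 + 21*(1 + 42) = 473 + 21*43 = 473 + 903 = 1376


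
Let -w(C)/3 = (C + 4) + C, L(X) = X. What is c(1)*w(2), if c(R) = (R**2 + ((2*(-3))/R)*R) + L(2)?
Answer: 72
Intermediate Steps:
w(C) = -12 - 6*C (w(C) = -3*((C + 4) + C) = -3*((4 + C) + C) = -3*(4 + 2*C) = -12 - 6*C)
c(R) = -4 + R**2 (c(R) = (R**2 + ((2*(-3))/R)*R) + 2 = (R**2 + (-6/R)*R) + 2 = (R**2 - 6) + 2 = (-6 + R**2) + 2 = -4 + R**2)
c(1)*w(2) = (-4 + 1**2)*(-12 - 6*2) = (-4 + 1)*(-12 - 12) = -3*(-24) = 72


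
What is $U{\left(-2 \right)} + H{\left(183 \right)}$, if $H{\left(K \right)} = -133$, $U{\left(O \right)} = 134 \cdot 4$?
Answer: $403$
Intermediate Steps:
$U{\left(O \right)} = 536$
$U{\left(-2 \right)} + H{\left(183 \right)} = 536 - 133 = 403$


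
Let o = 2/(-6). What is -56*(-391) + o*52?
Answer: 65636/3 ≈ 21879.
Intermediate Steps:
o = -⅓ (o = 2*(-⅙) = -⅓ ≈ -0.33333)
-56*(-391) + o*52 = -56*(-391) - ⅓*52 = 21896 - 52/3 = 65636/3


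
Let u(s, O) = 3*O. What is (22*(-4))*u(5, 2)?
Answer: -528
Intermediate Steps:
(22*(-4))*u(5, 2) = (22*(-4))*(3*2) = -88*6 = -528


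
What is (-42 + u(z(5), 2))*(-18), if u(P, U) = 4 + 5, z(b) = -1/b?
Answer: 594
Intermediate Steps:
u(P, U) = 9
(-42 + u(z(5), 2))*(-18) = (-42 + 9)*(-18) = -33*(-18) = 594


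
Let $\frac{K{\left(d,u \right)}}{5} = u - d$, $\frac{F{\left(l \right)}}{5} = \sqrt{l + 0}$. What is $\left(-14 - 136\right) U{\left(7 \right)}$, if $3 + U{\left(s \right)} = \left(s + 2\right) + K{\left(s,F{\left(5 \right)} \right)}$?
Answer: $4350 - 3750 \sqrt{5} \approx -4035.3$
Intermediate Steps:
$F{\left(l \right)} = 5 \sqrt{l}$ ($F{\left(l \right)} = 5 \sqrt{l + 0} = 5 \sqrt{l}$)
$K{\left(d,u \right)} = - 5 d + 5 u$ ($K{\left(d,u \right)} = 5 \left(u - d\right) = - 5 d + 5 u$)
$U{\left(s \right)} = -1 - 4 s + 25 \sqrt{5}$ ($U{\left(s \right)} = -3 - \left(-2 + 4 s - 25 \sqrt{5}\right) = -3 - \left(-2 - 25 \sqrt{5} + 4 s\right) = -3 + \left(2 - 4 s + 25 \sqrt{5}\right) = -1 - 4 s + 25 \sqrt{5}$)
$\left(-14 - 136\right) U{\left(7 \right)} = \left(-14 - 136\right) \left(-1 - 28 + 25 \sqrt{5}\right) = - 150 \left(-1 - 28 + 25 \sqrt{5}\right) = - 150 \left(-29 + 25 \sqrt{5}\right) = 4350 - 3750 \sqrt{5}$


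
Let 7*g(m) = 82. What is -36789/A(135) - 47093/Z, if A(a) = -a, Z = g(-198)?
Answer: -13828729/3690 ≈ -3747.6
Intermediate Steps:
g(m) = 82/7 (g(m) = (⅐)*82 = 82/7)
Z = 82/7 ≈ 11.714
-36789/A(135) - 47093/Z = -36789/((-1*135)) - 47093/82/7 = -36789/(-135) - 47093*7/82 = -36789*(-1/135) - 329651/82 = 12263/45 - 329651/82 = -13828729/3690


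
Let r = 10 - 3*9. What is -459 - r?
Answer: -442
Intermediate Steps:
r = -17 (r = 10 - 27 = -17)
-459 - r = -459 - 1*(-17) = -459 + 17 = -442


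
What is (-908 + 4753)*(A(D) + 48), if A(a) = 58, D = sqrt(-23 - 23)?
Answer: 407570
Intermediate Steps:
D = I*sqrt(46) (D = sqrt(-46) = I*sqrt(46) ≈ 6.7823*I)
(-908 + 4753)*(A(D) + 48) = (-908 + 4753)*(58 + 48) = 3845*106 = 407570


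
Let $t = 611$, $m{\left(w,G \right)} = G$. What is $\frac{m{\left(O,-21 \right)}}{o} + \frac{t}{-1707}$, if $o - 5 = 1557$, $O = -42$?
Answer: $- \frac{990229}{2666334} \approx -0.37138$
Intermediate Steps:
$o = 1562$ ($o = 5 + 1557 = 1562$)
$\frac{m{\left(O,-21 \right)}}{o} + \frac{t}{-1707} = - \frac{21}{1562} + \frac{611}{-1707} = \left(-21\right) \frac{1}{1562} + 611 \left(- \frac{1}{1707}\right) = - \frac{21}{1562} - \frac{611}{1707} = - \frac{990229}{2666334}$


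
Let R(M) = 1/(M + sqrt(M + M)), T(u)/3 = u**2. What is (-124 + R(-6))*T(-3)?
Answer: -26811/8 - 9*I*sqrt(3)/8 ≈ -3351.4 - 1.9486*I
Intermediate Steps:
T(u) = 3*u**2
R(M) = 1/(M + sqrt(2)*sqrt(M)) (R(M) = 1/(M + sqrt(2*M)) = 1/(M + sqrt(2)*sqrt(M)))
(-124 + R(-6))*T(-3) = (-124 + 1/(-6 + sqrt(2)*sqrt(-6)))*(3*(-3)**2) = (-124 + 1/(-6 + sqrt(2)*(I*sqrt(6))))*(3*9) = (-124 + 1/(-6 + 2*I*sqrt(3)))*27 = -3348 + 27/(-6 + 2*I*sqrt(3))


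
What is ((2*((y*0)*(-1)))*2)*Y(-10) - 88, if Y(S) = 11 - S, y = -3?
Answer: -88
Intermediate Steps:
((2*((y*0)*(-1)))*2)*Y(-10) - 88 = ((2*(-3*0*(-1)))*2)*(11 - 1*(-10)) - 88 = ((2*(0*(-1)))*2)*(11 + 10) - 88 = ((2*0)*2)*21 - 88 = (0*2)*21 - 88 = 0*21 - 88 = 0 - 88 = -88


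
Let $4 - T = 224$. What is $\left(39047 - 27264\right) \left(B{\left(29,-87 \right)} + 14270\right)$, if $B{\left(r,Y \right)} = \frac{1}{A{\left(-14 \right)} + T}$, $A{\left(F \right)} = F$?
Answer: $\frac{39345546157}{234} \approx 1.6814 \cdot 10^{8}$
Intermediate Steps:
$T = -220$ ($T = 4 - 224 = -220$)
$B{\left(r,Y \right)} = - \frac{1}{234}$ ($B{\left(r,Y \right)} = \frac{1}{-14 - 220} = \frac{1}{-234} = - \frac{1}{234}$)
$\left(39047 - 27264\right) \left(B{\left(29,-87 \right)} + 14270\right) = \left(39047 - 27264\right) \left(- \frac{1}{234} + 14270\right) = 11783 \cdot \frac{3339179}{234} = \frac{39345546157}{234}$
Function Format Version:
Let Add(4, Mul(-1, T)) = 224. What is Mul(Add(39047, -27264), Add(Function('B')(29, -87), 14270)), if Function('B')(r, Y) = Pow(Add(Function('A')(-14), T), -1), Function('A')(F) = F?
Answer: Rational(39345546157, 234) ≈ 1.6814e+8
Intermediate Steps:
T = -220 (T = Add(4, Mul(-1, 224)) = Add(4, -224) = -220)
Function('B')(r, Y) = Rational(-1, 234) (Function('B')(r, Y) = Pow(Add(-14, -220), -1) = Pow(-234, -1) = Rational(-1, 234))
Mul(Add(39047, -27264), Add(Function('B')(29, -87), 14270)) = Mul(Add(39047, -27264), Add(Rational(-1, 234), 14270)) = Mul(11783, Rational(3339179, 234)) = Rational(39345546157, 234)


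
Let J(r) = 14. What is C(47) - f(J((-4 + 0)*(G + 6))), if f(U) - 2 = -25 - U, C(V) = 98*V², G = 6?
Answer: 216519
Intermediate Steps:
f(U) = -23 - U (f(U) = 2 + (-25 - U) = -23 - U)
C(47) - f(J((-4 + 0)*(G + 6))) = 98*47² - (-23 - 1*14) = 98*2209 - (-23 - 14) = 216482 - 1*(-37) = 216482 + 37 = 216519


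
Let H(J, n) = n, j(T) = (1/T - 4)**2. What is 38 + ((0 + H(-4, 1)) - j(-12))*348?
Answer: -64997/12 ≈ -5416.4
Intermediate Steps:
j(T) = (-4 + 1/T)**2 (j(T) = (1/T - 4)**2 = (-4 + 1/T)**2)
38 + ((0 + H(-4, 1)) - j(-12))*348 = 38 + ((0 + 1) - (-1 + 4*(-12))**2/(-12)**2)*348 = 38 + (1 - (-1 - 48)**2/144)*348 = 38 + (1 - (-49)**2/144)*348 = 38 + (1 - 2401/144)*348 = 38 - 2257/144*348 = 38 - 65453/12 = -64997/12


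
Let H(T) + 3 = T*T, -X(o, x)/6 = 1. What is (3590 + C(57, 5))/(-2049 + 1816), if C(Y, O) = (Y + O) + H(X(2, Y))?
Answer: -3685/233 ≈ -15.815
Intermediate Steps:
X(o, x) = -6 (X(o, x) = -6*1 = -6)
H(T) = -3 + T² (H(T) = -3 + T*T = -3 + T²)
C(Y, O) = 33 + O + Y (C(Y, O) = (Y + O) + (-3 + (-6)²) = (O + Y) + (-3 + 36) = (O + Y) + 33 = 33 + O + Y)
(3590 + C(57, 5))/(-2049 + 1816) = (3590 + (33 + 5 + 57))/(-2049 + 1816) = (3590 + 95)/(-233) = 3685*(-1/233) = -3685/233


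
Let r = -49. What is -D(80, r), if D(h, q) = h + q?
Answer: -31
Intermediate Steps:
-D(80, r) = -(80 - 49) = -1*31 = -31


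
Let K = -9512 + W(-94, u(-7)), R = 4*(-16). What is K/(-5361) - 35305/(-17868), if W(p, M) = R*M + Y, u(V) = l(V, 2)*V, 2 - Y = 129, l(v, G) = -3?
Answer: 128504783/31930116 ≈ 4.0246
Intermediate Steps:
Y = -127 (Y = 2 - 1*129 = 2 - 129 = -127)
R = -64
u(V) = -3*V
W(p, M) = -127 - 64*M (W(p, M) = -64*M - 127 = -127 - 64*M)
K = -10983 (K = -9512 + (-127 - (-192)*(-7)) = -9512 + (-127 - 64*21) = -9512 + (-127 - 1344) = -9512 - 1471 = -10983)
K/(-5361) - 35305/(-17868) = -10983/(-5361) - 35305/(-17868) = -10983*(-1/5361) - 35305*(-1/17868) = 3661/1787 + 35305/17868 = 128504783/31930116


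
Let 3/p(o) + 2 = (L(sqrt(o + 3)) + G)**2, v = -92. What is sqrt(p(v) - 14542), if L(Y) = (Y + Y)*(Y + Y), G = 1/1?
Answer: I*sqrt(230953084746649)/126023 ≈ 120.59*I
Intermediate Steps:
G = 1
L(Y) = 4*Y**2 (L(Y) = (2*Y)*(2*Y) = 4*Y**2)
p(o) = 3/(-2 + (13 + 4*o)**2) (p(o) = 3/(-2 + (4*(sqrt(o + 3))**2 + 1)**2) = 3/(-2 + (4*(sqrt(3 + o))**2 + 1)**2) = 3/(-2 + (4*(3 + o) + 1)**2) = 3/(-2 + ((12 + 4*o) + 1)**2) = 3/(-2 + (13 + 4*o)**2))
sqrt(p(v) - 14542) = sqrt(3/(-2 + (13 + 4*(-92))**2) - 14542) = sqrt(3/(-2 + (13 - 368)**2) - 14542) = sqrt(3/(-2 + (-355)**2) - 14542) = sqrt(3/(-2 + 126025) - 14542) = sqrt(3/126023 - 14542) = sqrt(-1832626463/126023) = I*sqrt(230953084746649)/126023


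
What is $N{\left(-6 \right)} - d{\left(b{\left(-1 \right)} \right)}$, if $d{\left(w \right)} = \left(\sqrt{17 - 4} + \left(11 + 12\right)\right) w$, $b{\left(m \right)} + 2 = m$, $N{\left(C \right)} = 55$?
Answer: $124 + 3 \sqrt{13} \approx 134.82$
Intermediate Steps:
$b{\left(m \right)} = -2 + m$
$d{\left(w \right)} = w \left(23 + \sqrt{13}\right)$ ($d{\left(w \right)} = \left(\sqrt{13} + 23\right) w = \left(23 + \sqrt{13}\right) w = w \left(23 + \sqrt{13}\right)$)
$N{\left(-6 \right)} - d{\left(b{\left(-1 \right)} \right)} = 55 - \left(-2 - 1\right) \left(23 + \sqrt{13}\right) = 55 - - 3 \left(23 + \sqrt{13}\right) = 55 - \left(-69 - 3 \sqrt{13}\right) = 55 + \left(69 + 3 \sqrt{13}\right) = 124 + 3 \sqrt{13}$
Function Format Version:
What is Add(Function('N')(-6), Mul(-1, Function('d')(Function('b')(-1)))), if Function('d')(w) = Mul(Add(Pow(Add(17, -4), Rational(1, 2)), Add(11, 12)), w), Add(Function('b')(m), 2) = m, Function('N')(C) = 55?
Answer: Add(124, Mul(3, Pow(13, Rational(1, 2)))) ≈ 134.82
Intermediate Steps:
Function('b')(m) = Add(-2, m)
Function('d')(w) = Mul(w, Add(23, Pow(13, Rational(1, 2)))) (Function('d')(w) = Mul(Add(Pow(13, Rational(1, 2)), 23), w) = Mul(Add(23, Pow(13, Rational(1, 2))), w) = Mul(w, Add(23, Pow(13, Rational(1, 2)))))
Add(Function('N')(-6), Mul(-1, Function('d')(Function('b')(-1)))) = Add(55, Mul(-1, Mul(Add(-2, -1), Add(23, Pow(13, Rational(1, 2)))))) = Add(55, Mul(-1, Mul(-3, Add(23, Pow(13, Rational(1, 2)))))) = Add(55, Mul(-1, Add(-69, Mul(-3, Pow(13, Rational(1, 2)))))) = Add(55, Add(69, Mul(3, Pow(13, Rational(1, 2))))) = Add(124, Mul(3, Pow(13, Rational(1, 2))))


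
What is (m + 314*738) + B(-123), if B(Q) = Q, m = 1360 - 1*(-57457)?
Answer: 290426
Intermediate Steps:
m = 58817 (m = 1360 + 57457 = 58817)
(m + 314*738) + B(-123) = (58817 + 314*738) - 123 = (58817 + 231732) - 123 = 290549 - 123 = 290426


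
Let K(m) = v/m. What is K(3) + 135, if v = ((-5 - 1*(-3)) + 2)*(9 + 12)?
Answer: 135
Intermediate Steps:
v = 0 (v = ((-5 + 3) + 2)*21 = (-2 + 2)*21 = 0*21 = 0)
K(m) = 0 (K(m) = 0/m = 0)
K(3) + 135 = 0 + 135 = 135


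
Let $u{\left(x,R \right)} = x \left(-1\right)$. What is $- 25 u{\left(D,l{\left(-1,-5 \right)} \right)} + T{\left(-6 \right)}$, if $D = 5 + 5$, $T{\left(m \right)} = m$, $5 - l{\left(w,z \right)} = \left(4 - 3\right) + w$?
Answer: $244$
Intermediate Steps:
$l{\left(w,z \right)} = 4 - w$ ($l{\left(w,z \right)} = 5 - \left(\left(4 - 3\right) + w\right) = 5 - \left(1 + w\right) = 4 - w$)
$D = 10$
$u{\left(x,R \right)} = - x$
$- 25 u{\left(D,l{\left(-1,-5 \right)} \right)} + T{\left(-6 \right)} = - 25 \left(\left(-1\right) 10\right) - 6 = \left(-25\right) \left(-10\right) - 6 = 250 - 6 = 244$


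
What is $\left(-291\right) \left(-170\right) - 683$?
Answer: $48787$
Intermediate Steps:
$\left(-291\right) \left(-170\right) - 683 = 49470 - 683 = 48787$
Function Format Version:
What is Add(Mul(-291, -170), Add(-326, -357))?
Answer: 48787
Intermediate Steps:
Add(Mul(-291, -170), Add(-326, -357)) = Add(49470, -683) = 48787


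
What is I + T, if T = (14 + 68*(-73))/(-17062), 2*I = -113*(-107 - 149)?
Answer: 123394859/8531 ≈ 14464.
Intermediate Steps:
I = 14464 (I = (-113*(-107 - 149))/2 = (-113*(-256))/2 = (1/2)*28928 = 14464)
T = 2475/8531 (T = (14 - 4964)*(-1/17062) = -4950*(-1/17062) = 2475/8531 ≈ 0.29012)
I + T = 14464 + 2475/8531 = 123394859/8531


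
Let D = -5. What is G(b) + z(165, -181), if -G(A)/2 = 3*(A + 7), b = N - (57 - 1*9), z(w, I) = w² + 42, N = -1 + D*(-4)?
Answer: 27399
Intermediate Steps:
N = 19 (N = -1 - 5*(-4) = -1 + 20 = 19)
z(w, I) = 42 + w²
b = -29 (b = 19 - (57 - 1*9) = 19 - (57 - 9) = 19 - 1*48 = 19 - 48 = -29)
G(A) = -42 - 6*A (G(A) = -6*(A + 7) = -6*(7 + A) = -2*(21 + 3*A) = -42 - 6*A)
G(b) + z(165, -181) = (-42 - 6*(-29)) + (42 + 165²) = (-42 + 174) + (42 + 27225) = 132 + 27267 = 27399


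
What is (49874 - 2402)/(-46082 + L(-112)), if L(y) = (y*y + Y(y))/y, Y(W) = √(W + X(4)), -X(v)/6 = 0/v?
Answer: -10678574592/10391095271 + 8256*I*√7/10391095271 ≈ -1.0277 + 2.1021e-6*I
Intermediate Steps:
X(v) = 0 (X(v) = -0/v = -6*0 = 0)
Y(W) = √W (Y(W) = √(W + 0) = √W)
L(y) = (√y + y²)/y (L(y) = (y*y + √y)/y = (y² + √y)/y = (√y + y²)/y)
(49874 - 2402)/(-46082 + L(-112)) = (49874 - 2402)/(-46082 + (-112 + (-112)^(-½))) = 47472/(-46082 + (-112 - I*√7/28)) = 47472/(-46194 - I*√7/28)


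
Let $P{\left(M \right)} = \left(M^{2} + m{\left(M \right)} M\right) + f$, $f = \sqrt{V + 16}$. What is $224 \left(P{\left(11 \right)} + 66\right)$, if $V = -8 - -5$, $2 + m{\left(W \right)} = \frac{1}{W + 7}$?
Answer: $\frac{333872}{9} + 224 \sqrt{13} \approx 37905.0$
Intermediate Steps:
$m{\left(W \right)} = -2 + \frac{1}{7 + W}$ ($m{\left(W \right)} = -2 + \frac{1}{W + 7} = -2 + \frac{1}{7 + W}$)
$V = -3$ ($V = -8 + 5 = -3$)
$f = \sqrt{13}$ ($f = \sqrt{-3 + 16} = \sqrt{13} \approx 3.6056$)
$P{\left(M \right)} = \sqrt{13} + M^{2} + \frac{M \left(-13 - 2 M\right)}{7 + M}$ ($P{\left(M \right)} = \left(M^{2} + \frac{-13 - 2 M}{7 + M} M\right) + \sqrt{13} = \left(M^{2} + \frac{M \left(-13 - 2 M\right)}{7 + M}\right) + \sqrt{13} = \sqrt{13} + M^{2} + \frac{M \left(-13 - 2 M\right)}{7 + M}$)
$224 \left(P{\left(11 \right)} + 66\right) = 224 \left(\frac{\left(7 + 11\right) \left(\sqrt{13} + 11^{2}\right) - 11 \left(13 + 2 \cdot 11\right)}{7 + 11} + 66\right) = 224 \left(\frac{18 \left(\sqrt{13} + 121\right) - 11 \left(13 + 22\right)}{18} + 66\right) = 224 \left(\frac{18 \left(121 + \sqrt{13}\right) - 11 \cdot 35}{18} + 66\right) = 224 \left(\frac{\left(2178 + 18 \sqrt{13}\right) - 385}{18} + 66\right) = 224 \left(\frac{1793 + 18 \sqrt{13}}{18} + 66\right) = 224 \left(\left(\frac{1793}{18} + \sqrt{13}\right) + 66\right) = 224 \left(\frac{2981}{18} + \sqrt{13}\right) = \frac{333872}{9} + 224 \sqrt{13}$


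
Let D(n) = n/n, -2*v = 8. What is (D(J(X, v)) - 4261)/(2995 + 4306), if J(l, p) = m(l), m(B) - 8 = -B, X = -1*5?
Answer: -4260/7301 ≈ -0.58348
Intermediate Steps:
v = -4 (v = -½*8 = -4)
X = -5
m(B) = 8 - B
J(l, p) = 8 - l
D(n) = 1
(D(J(X, v)) - 4261)/(2995 + 4306) = (1 - 4261)/(2995 + 4306) = -4260/7301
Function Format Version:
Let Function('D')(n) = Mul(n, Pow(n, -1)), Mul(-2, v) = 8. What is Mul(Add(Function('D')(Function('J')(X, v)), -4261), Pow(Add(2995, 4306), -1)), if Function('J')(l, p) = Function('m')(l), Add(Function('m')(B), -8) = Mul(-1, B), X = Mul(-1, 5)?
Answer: Rational(-4260, 7301) ≈ -0.58348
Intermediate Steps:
v = -4 (v = Mul(Rational(-1, 2), 8) = -4)
X = -5
Function('m')(B) = Add(8, Mul(-1, B))
Function('J')(l, p) = Add(8, Mul(-1, l))
Function('D')(n) = 1
Mul(Add(Function('D')(Function('J')(X, v)), -4261), Pow(Add(2995, 4306), -1)) = Mul(Add(1, -4261), Pow(Add(2995, 4306), -1)) = Mul(-4260, Pow(7301, -1)) = Mul(-4260, Rational(1, 7301)) = Rational(-4260, 7301)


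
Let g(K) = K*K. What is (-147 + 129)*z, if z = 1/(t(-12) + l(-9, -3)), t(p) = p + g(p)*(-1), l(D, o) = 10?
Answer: 9/73 ≈ 0.12329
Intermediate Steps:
g(K) = K**2
t(p) = p - p**2 (t(p) = p + p**2*(-1) = p - p**2)
z = -1/146 (z = 1/(-12*(1 - 1*(-12)) + 10) = 1/(-12*(1 + 12) + 10) = 1/(-12*13 + 10) = 1/(-156 + 10) = 1/(-146) = -1/146 ≈ -0.0068493)
(-147 + 129)*z = (-147 + 129)*(-1/146) = -18*(-1/146) = 9/73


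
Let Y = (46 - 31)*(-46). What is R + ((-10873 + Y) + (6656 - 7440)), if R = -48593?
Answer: -60940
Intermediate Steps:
Y = -690 (Y = 15*(-46) = -690)
R + ((-10873 + Y) + (6656 - 7440)) = -48593 + ((-10873 - 690) + (6656 - 7440)) = -48593 + (-11563 - 784) = -48593 - 12347 = -60940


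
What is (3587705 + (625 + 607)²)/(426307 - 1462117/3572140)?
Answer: 6079221454020/507608941621 ≈ 11.976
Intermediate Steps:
(3587705 + (625 + 607)²)/(426307 - 1462117/3572140) = (3587705 + 1232²)/(426307 - 1462117*1/3572140) = (3587705 + 1517824)/(426307 - 1462117/3572140) = 5105529/(1522826824863/3572140) = 5105529*(3572140/1522826824863) = 6079221454020/507608941621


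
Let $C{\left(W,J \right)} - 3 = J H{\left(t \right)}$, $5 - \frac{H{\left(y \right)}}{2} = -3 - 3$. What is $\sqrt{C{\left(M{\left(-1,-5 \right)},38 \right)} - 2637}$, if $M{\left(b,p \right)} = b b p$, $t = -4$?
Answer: $i \sqrt{1798} \approx 42.403 i$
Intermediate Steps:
$M{\left(b,p \right)} = p b^{2}$ ($M{\left(b,p \right)} = b^{2} p = p b^{2}$)
$H{\left(y \right)} = 22$ ($H{\left(y \right)} = 10 - 2 \left(-3 - 3\right) = 10 - -12 = 10 + 12 = 22$)
$C{\left(W,J \right)} = 3 + 22 J$ ($C{\left(W,J \right)} = 3 + J 22 = 3 + 22 J$)
$\sqrt{C{\left(M{\left(-1,-5 \right)},38 \right)} - 2637} = \sqrt{\left(3 + 22 \cdot 38\right) - 2637} = \sqrt{\left(3 + 836\right) - 2637} = \sqrt{839 - 2637} = \sqrt{-1798} = i \sqrt{1798}$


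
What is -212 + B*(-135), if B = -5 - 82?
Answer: 11533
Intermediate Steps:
B = -87
-212 + B*(-135) = -212 - 87*(-135) = -212 + 11745 = 11533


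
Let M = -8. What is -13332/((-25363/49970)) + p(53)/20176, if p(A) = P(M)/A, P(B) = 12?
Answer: 13699737628413/521564732 ≈ 26267.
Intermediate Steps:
p(A) = 12/A
-13332/((-25363/49970)) + p(53)/20176 = -13332/((-25363/49970)) + (12/53)/20176 = -13332/((-25363*1/49970)) + (12*(1/53))*(1/20176) = -13332/(-25363/49970) + (12/53)*(1/20176) = -13332*(-49970/25363) + 3/267332 = 666200040/25363 + 3/267332 = 13699737628413/521564732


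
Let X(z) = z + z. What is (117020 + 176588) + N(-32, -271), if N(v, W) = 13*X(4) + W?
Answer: 293441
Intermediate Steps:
X(z) = 2*z
N(v, W) = 104 + W (N(v, W) = 13*(2*4) + W = 13*8 + W = 104 + W)
(117020 + 176588) + N(-32, -271) = (117020 + 176588) + (104 - 271) = 293608 - 167 = 293441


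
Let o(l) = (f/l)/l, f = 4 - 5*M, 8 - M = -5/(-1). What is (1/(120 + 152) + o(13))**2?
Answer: 7969329/2113057024 ≈ 0.0037715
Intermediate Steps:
M = 3 (M = 8 - (-5)/(-1) = 8 - (-5)*(-1) = 8 - 1*5 = 8 - 5 = 3)
f = -11 (f = 4 - 5*3 = 4 - 15 = -11)
o(l) = -11/l**2 (o(l) = (-11/l)/l = -11/l**2)
(1/(120 + 152) + o(13))**2 = (1/(120 + 152) - 11/13**2)**2 = (1/272 - 11*1/169)**2 = (1/272 - 11/169)**2 = (-2823/45968)**2 = 7969329/2113057024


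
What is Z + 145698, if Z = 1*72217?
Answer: 217915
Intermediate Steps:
Z = 72217
Z + 145698 = 72217 + 145698 = 217915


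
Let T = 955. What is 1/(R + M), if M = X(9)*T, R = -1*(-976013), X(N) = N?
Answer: 1/984608 ≈ 1.0156e-6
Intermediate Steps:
R = 976013
M = 8595 (M = 9*955 = 8595)
1/(R + M) = 1/(976013 + 8595) = 1/984608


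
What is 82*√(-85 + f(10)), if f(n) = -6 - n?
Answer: 82*I*√101 ≈ 824.09*I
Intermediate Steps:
82*√(-85 + f(10)) = 82*√(-85 + (-6 - 1*10)) = 82*√(-85 + (-6 - 10)) = 82*√(-85 - 16) = 82*√(-101) = 82*(I*√101) = 82*I*√101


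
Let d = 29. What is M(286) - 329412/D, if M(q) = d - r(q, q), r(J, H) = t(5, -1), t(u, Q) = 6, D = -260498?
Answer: 3160433/130249 ≈ 24.265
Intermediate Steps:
r(J, H) = 6
M(q) = 23 (M(q) = 29 - 1*6 = 29 - 6 = 23)
M(286) - 329412/D = 23 - 329412/(-260498) = 23 - 329412*(-1)/260498 = 23 - 1*(-164706/130249) = 23 + 164706/130249 = 3160433/130249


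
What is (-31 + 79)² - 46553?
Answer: -44249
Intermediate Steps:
(-31 + 79)² - 46553 = 48² - 46553 = 2304 - 46553 = -44249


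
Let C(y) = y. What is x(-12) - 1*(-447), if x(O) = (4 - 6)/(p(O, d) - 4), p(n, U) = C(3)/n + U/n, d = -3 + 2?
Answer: 11187/25 ≈ 447.48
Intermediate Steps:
d = -1
p(n, U) = 3/n + U/n
x(O) = -2/(-4 + 2/O) (x(O) = (4 - 6)/((3 - 1)/O - 4) = -2/(2/O - 4) = -2/(-4 + 2/O))
x(-12) - 1*(-447) = -12/(-1 + 2*(-12)) - 1*(-447) = -12/(-1 - 24) + 447 = -12/(-25) + 447 = -12*(-1/25) + 447 = 12/25 + 447 = 11187/25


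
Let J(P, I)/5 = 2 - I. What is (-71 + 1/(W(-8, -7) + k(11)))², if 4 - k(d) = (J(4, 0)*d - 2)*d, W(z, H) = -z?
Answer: 6971749009/1382976 ≈ 5041.1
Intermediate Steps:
J(P, I) = 10 - 5*I (J(P, I) = 5*(2 - I) = 10 - 5*I)
k(d) = 4 - d*(-2 + 10*d) (k(d) = 4 - ((10 - 5*0)*d - 2)*d = 4 - ((10 + 0)*d - 2)*d = 4 - (10*d - 2)*d = 4 - (-2 + 10*d)*d = 4 - d*(-2 + 10*d))
(-71 + 1/(W(-8, -7) + k(11)))² = (-71 + 1/(-1*(-8) + (4 - 10*11² + 2*11)))² = (-71 + 1/(8 + (4 - 10*121 + 22)))² = (-71 + 1/(8 + (4 - 1210 + 22)))² = (-71 + 1/(8 - 1184))² = (-71 + 1/(-1176))² = (-71 - 1/1176)² = (-83497/1176)² = 6971749009/1382976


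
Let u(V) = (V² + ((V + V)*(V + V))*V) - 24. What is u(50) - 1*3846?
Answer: 498630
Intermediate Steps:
u(V) = -24 + V² + 4*V³ (u(V) = (V² + ((2*V)*(2*V))*V) - 24 = (V² + (4*V²)*V) - 24 = (V² + 4*V³) - 24 = -24 + V² + 4*V³)
u(50) - 1*3846 = (-24 + 50² + 4*50³) - 1*3846 = (-24 + 2500 + 4*125000) - 3846 = (-24 + 2500 + 500000) - 3846 = 502476 - 3846 = 498630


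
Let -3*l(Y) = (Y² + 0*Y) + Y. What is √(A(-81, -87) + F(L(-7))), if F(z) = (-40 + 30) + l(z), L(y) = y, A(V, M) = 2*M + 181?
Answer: I*√17 ≈ 4.1231*I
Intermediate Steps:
A(V, M) = 181 + 2*M
l(Y) = -Y/3 - Y²/3 (l(Y) = -((Y² + 0*Y) + Y)/3 = -((Y² + 0) + Y)/3 = -(Y² + Y)/3 = -(Y + Y²)/3 = -Y/3 - Y²/3)
F(z) = -10 - z*(1 + z)/3 (F(z) = (-40 + 30) - z*(1 + z)/3 = -10 - z*(1 + z)/3)
√(A(-81, -87) + F(L(-7))) = √((181 + 2*(-87)) + (-10 - ⅓*(-7)*(1 - 7))) = √((181 - 174) + (-10 - ⅓*(-7)*(-6))) = √(7 + (-10 - 14)) = √(7 - 24) = √(-17) = I*√17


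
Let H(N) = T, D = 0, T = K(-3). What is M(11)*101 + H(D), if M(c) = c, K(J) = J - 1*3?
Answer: 1105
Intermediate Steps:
K(J) = -3 + J (K(J) = J - 3 = -3 + J)
T = -6 (T = -3 - 3 = -6)
H(N) = -6
M(11)*101 + H(D) = 11*101 - 6 = 1111 - 6 = 1105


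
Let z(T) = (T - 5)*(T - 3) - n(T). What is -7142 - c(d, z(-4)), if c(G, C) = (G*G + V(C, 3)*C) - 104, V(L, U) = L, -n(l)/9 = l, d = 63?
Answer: -11736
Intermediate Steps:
n(l) = -9*l
z(T) = 9*T + (-5 + T)*(-3 + T) (z(T) = (T - 5)*(T - 3) - (-9)*T = (-5 + T)*(-3 + T) + 9*T = 9*T + (-5 + T)*(-3 + T))
c(G, C) = -104 + C**2 + G**2 (c(G, C) = (G*G + C*C) - 104 = (G**2 + C**2) - 104 = (C**2 + G**2) - 104 = -104 + C**2 + G**2)
-7142 - c(d, z(-4)) = -7142 - (-104 + (15 - 4 + (-4)**2)**2 + 63**2) = -7142 - (-104 + (15 - 4 + 16)**2 + 3969) = -7142 - (-104 + 27**2 + 3969) = -7142 - (-104 + 729 + 3969) = -7142 - 1*4594 = -7142 - 4594 = -11736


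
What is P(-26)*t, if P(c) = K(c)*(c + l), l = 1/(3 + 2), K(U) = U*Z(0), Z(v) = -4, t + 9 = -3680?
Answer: 49491624/5 ≈ 9.8983e+6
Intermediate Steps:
t = -3689 (t = -9 - 3680 = -3689)
K(U) = -4*U (K(U) = U*(-4) = -4*U)
l = 1/5 ≈ 0.20000
P(c) = -4*c*(1/5 + c) (P(c) = (-4*c)*(c + 1/5) = (-4*c)*(1/5 + c) = -4*c*(1/5 + c))
P(-26)*t = -4/5*(-26)*(1 + 5*(-26))*(-3689) = -4/5*(-26)*(1 - 130)*(-3689) = -4/5*(-26)*(-129)*(-3689) = -13416/5*(-3689) = 49491624/5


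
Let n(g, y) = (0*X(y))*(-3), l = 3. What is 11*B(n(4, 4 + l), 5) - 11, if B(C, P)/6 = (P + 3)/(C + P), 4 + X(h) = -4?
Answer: 473/5 ≈ 94.600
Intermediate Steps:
X(h) = -8 (X(h) = -4 - 4 = -8)
n(g, y) = 0 (n(g, y) = (0*(-8))*(-3) = 0*(-3) = 0)
B(C, P) = 6*(3 + P)/(C + P) (B(C, P) = 6*((P + 3)/(C + P)) = 6*((3 + P)/(C + P)) = 6*(3 + P)/(C + P))
11*B(n(4, 4 + l), 5) - 11 = 11*(6*(3 + 5)/(0 + 5)) - 11 = 11*(6*8/5) - 11 = 11*(6*(⅕)*8) - 11 = 11*(48/5) - 11 = 528/5 - 11 = 473/5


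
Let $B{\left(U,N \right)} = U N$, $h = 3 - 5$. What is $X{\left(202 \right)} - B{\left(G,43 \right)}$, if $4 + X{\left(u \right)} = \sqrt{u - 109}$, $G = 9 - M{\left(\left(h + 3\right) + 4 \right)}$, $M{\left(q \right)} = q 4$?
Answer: $469 + \sqrt{93} \approx 478.64$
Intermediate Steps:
$h = -2$
$M{\left(q \right)} = 4 q$
$G = -11$ ($G = 9 - 4 \left(\left(-2 + 3\right) + 4\right) = 9 - 4 \left(1 + 4\right) = 9 - 4 \cdot 5 = 9 - 20 = -11$)
$B{\left(U,N \right)} = N U$
$X{\left(u \right)} = -4 + \sqrt{-109 + u}$ ($X{\left(u \right)} = -4 + \sqrt{u - 109} = -4 + \sqrt{-109 + u}$)
$X{\left(202 \right)} - B{\left(G,43 \right)} = \left(-4 + \sqrt{-109 + 202}\right) - 43 \left(-11\right) = \left(-4 + \sqrt{93}\right) - -473 = \left(-4 + \sqrt{93}\right) + 473 = 469 + \sqrt{93}$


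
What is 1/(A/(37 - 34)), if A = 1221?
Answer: 1/407 ≈ 0.0024570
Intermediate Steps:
1/(A/(37 - 34)) = 1/(1221/(37 - 34)) = 1/(1221/3) = 1/((⅓)*1221) = 1/407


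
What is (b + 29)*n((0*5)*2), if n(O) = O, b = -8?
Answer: 0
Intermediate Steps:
(b + 29)*n((0*5)*2) = (-8 + 29)*((0*5)*2) = 21*(0*2) = 21*0 = 0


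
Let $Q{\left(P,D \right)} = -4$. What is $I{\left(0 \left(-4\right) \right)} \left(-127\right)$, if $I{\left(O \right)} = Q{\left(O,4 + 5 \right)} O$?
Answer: $0$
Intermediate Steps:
$I{\left(O \right)} = - 4 O$
$I{\left(0 \left(-4\right) \right)} \left(-127\right) = - 4 \cdot 0 \left(-4\right) \left(-127\right) = \left(-4\right) 0 \left(-127\right) = 0 \left(-127\right) = 0$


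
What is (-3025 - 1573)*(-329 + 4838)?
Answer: -20732382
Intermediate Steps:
(-3025 - 1573)*(-329 + 4838) = -4598*4509 = -20732382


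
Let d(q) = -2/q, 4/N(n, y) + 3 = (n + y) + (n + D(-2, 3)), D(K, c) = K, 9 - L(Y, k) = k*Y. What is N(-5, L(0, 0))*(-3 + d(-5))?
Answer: 26/15 ≈ 1.7333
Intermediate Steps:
L(Y, k) = 9 - Y*k (L(Y, k) = 9 - k*Y = 9 - Y*k)
N(n, y) = 4/(-5 + y + 2*n) (N(n, y) = 4/(-3 + ((n + y) + (n - 2))) = 4/(-3 + ((n + y) + (-2 + n))) = 4/(-3 + (-2 + y + 2*n)) = 4/(-5 + y + 2*n))
N(-5, L(0, 0))*(-3 + d(-5)) = (4/(-5 + (9 - 1*0*0) + 2*(-5)))*(-3 - 2/(-5)) = (4/(-5 + (9 + 0) - 10))*(-3 - 2*(-⅕)) = (4/(-5 + 9 - 10))*(-3 + ⅖) = (4/(-6))*(-13/5) = (4*(-⅙))*(-13/5) = -⅔*(-13/5) = 26/15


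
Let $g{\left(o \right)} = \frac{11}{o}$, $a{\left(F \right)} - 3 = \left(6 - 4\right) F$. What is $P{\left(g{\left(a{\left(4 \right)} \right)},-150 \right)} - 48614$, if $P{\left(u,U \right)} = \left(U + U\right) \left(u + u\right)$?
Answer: $-49214$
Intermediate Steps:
$a{\left(F \right)} = 3 + 2 F$ ($a{\left(F \right)} = 3 + \left(6 - 4\right) F = 3 + 2 F$)
$P{\left(u,U \right)} = 4 U u$ ($P{\left(u,U \right)} = 2 U 2 u = 4 U u$)
$P{\left(g{\left(a{\left(4 \right)} \right)},-150 \right)} - 48614 = 4 \left(-150\right) \frac{11}{3 + 2 \cdot 4} - 48614 = 4 \left(-150\right) \frac{11}{3 + 8} - 48614 = 4 \left(-150\right) \frac{11}{11} - 48614 = 4 \left(-150\right) 11 \cdot \frac{1}{11} - 48614 = 4 \left(-150\right) 1 - 48614 = -600 - 48614 = -49214$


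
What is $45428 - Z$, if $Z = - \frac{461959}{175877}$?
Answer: $\frac{7990202315}{175877} \approx 45431.0$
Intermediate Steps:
$Z = - \frac{461959}{175877}$ ($Z = \left(-461959\right) \frac{1}{175877} = - \frac{461959}{175877} \approx -2.6266$)
$45428 - Z = 45428 - - \frac{461959}{175877} = 45428 + \frac{461959}{175877} = \frac{7990202315}{175877}$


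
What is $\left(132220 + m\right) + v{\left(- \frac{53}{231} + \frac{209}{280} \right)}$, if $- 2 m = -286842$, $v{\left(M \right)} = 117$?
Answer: $275758$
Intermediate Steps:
$m = 143421$ ($m = \left(- \frac{1}{2}\right) \left(-286842\right) = 143421$)
$\left(132220 + m\right) + v{\left(- \frac{53}{231} + \frac{209}{280} \right)} = \left(132220 + 143421\right) + 117 = 275641 + 117 = 275758$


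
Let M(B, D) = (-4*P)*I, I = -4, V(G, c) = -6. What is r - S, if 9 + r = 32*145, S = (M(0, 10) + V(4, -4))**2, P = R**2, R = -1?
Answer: 4531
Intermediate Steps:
P = 1 (P = (-1)**2 = 1)
M(B, D) = 16 (M(B, D) = -4*1*(-4) = -4*(-4) = 16)
S = 100 (S = (16 - 6)**2 = 10**2 = 100)
r = 4631 (r = -9 + 32*145 = -9 + 4640 = 4631)
r - S = 4631 - 1*100 = 4631 - 100 = 4531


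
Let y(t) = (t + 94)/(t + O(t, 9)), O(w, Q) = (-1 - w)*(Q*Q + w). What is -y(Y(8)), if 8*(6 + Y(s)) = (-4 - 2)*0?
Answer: -88/369 ≈ -0.23848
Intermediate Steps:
O(w, Q) = (-1 - w)*(w + Q**2) (O(w, Q) = (-1 - w)*(Q**2 + w) = (-1 - w)*(w + Q**2))
Y(s) = -6 (Y(s) = -6 + ((-4 - 2)*0)/8 = -6 + (-6*0)/8 = -6 + (1/8)*0 = -6 + 0 = -6)
y(t) = (94 + t)/(-81 - t**2 - 81*t) (y(t) = (t + 94)/(t + (-t - 1*9**2 - t**2 - 1*t*9**2)) = (94 + t)/(t + (-t - 1*81 - t**2 - 1*t*81)) = (94 + t)/(t + (-t - 81 - t**2 - 81*t)) = (94 + t)/(t + (-81 - t**2 - 82*t)) = (94 + t)/(-81 - t**2 - 81*t))
-y(Y(8)) = -(-94 - 1*(-6))/(81 + (-6)**2 + 81*(-6)) = -(-94 + 6)/(81 + 36 - 486) = -(-88)/(-369) = -(-1)*(-88)/369 = -1*88/369 = -88/369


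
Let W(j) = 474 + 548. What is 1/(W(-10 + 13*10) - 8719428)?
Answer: -1/8718406 ≈ -1.1470e-7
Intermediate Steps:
W(j) = 1022
1/(W(-10 + 13*10) - 8719428) = 1/(1022 - 8719428) = 1/(-8718406) = -1/8718406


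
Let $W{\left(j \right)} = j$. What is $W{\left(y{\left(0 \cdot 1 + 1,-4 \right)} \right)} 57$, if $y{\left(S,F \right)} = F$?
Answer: $-228$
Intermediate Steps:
$W{\left(y{\left(0 \cdot 1 + 1,-4 \right)} \right)} 57 = \left(-4\right) 57 = -228$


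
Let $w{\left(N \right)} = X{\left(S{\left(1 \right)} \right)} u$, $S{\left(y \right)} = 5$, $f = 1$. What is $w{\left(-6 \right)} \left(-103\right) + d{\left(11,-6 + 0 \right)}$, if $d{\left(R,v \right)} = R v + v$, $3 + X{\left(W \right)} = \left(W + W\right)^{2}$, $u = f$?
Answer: $-10063$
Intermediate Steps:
$u = 1$
$X{\left(W \right)} = -3 + 4 W^{2}$ ($X{\left(W \right)} = -3 + \left(W + W\right)^{2} = -3 + \left(2 W\right)^{2} = -3 + 4 W^{2}$)
$d{\left(R,v \right)} = v + R v$
$w{\left(N \right)} = 97$ ($w{\left(N \right)} = \left(-3 + 4 \cdot 5^{2}\right) 1 = \left(-3 + 4 \cdot 25\right) 1 = \left(-3 + 100\right) 1 = 97 \cdot 1 = 97$)
$w{\left(-6 \right)} \left(-103\right) + d{\left(11,-6 + 0 \right)} = 97 \left(-103\right) + \left(-6 + 0\right) \left(1 + 11\right) = -9991 - 72 = -10063$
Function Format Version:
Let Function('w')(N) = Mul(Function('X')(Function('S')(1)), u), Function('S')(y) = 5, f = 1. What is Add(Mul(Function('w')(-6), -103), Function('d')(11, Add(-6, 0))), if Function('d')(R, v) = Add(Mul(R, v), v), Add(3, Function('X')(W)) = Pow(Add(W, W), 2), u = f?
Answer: -10063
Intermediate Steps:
u = 1
Function('X')(W) = Add(-3, Mul(4, Pow(W, 2))) (Function('X')(W) = Add(-3, Pow(Add(W, W), 2)) = Add(-3, Pow(Mul(2, W), 2)) = Add(-3, Mul(4, Pow(W, 2))))
Function('d')(R, v) = Add(v, Mul(R, v))
Function('w')(N) = 97 (Function('w')(N) = Mul(Add(-3, Mul(4, Pow(5, 2))), 1) = Mul(Add(-3, Mul(4, 25)), 1) = Mul(Add(-3, 100), 1) = Mul(97, 1) = 97)
Add(Mul(Function('w')(-6), -103), Function('d')(11, Add(-6, 0))) = Add(Mul(97, -103), Mul(Add(-6, 0), Add(1, 11))) = Add(-9991, Mul(-6, 12)) = Add(-9991, -72) = -10063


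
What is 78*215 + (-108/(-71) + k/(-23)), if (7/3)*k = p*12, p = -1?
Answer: 191717814/11431 ≈ 16772.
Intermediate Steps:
k = -36/7 (k = 3*(-1*12)/7 = (3/7)*(-12) = -36/7 ≈ -5.1429)
78*215 + (-108/(-71) + k/(-23)) = 78*215 + (-108/(-71) - 36/7/(-23)) = 16770 + (-108*(-1/71) - 36/7*(-1/23)) = 16770 + (108/71 + 36/161) = 16770 + 19944/11431 = 191717814/11431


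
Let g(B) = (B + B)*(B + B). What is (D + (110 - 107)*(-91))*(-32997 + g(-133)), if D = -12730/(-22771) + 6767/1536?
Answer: -353985839084509/34976256 ≈ -1.0121e+7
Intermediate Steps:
g(B) = 4*B² (g(B) = (2*B)*(2*B) = 4*B²)
D = 173644637/34976256 (D = -12730*(-1/22771) + 6767*(1/1536) = 12730/22771 + 6767/1536 = 173644637/34976256 ≈ 4.9646)
(D + (110 - 107)*(-91))*(-32997 + g(-133)) = (173644637/34976256 + (110 - 107)*(-91))*(-32997 + 4*(-133)²) = (173644637/34976256 + 3*(-91))*(-32997 + 4*17689) = (173644637/34976256 - 273)*(-32997 + 70756) = -9374873251/34976256*37759 = -353985839084509/34976256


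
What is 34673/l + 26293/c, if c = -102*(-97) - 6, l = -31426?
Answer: 241718597/155370144 ≈ 1.5558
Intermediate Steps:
c = 9888 (c = 9894 - 6 = 9888)
34673/l + 26293/c = 34673/(-31426) + 26293/9888 = 34673*(-1/31426) + 26293*(1/9888) = -34673/31426 + 26293/9888 = 241718597/155370144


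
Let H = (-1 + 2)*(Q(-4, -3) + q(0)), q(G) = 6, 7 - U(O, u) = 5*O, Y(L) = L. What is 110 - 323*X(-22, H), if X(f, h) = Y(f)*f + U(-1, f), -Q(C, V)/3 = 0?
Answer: -160098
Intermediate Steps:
U(O, u) = 7 - 5*O
Q(C, V) = 0 (Q(C, V) = -3*0 = 0)
H = 6 (H = (-1 + 2)*(0 + 6) = 1*6 = 6)
X(f, h) = 12 + f² (X(f, h) = f*f + (7 - 5*(-1)) = f² + (7 + 5) = f² + 12 = 12 + f²)
110 - 323*X(-22, H) = 110 - 323*(12 + (-22)²) = 110 - 323*(12 + 484) = 110 - 323*496 = 110 - 160208 = -160098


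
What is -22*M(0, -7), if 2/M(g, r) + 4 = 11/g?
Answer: 0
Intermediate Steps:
M(g, r) = 2/(-4 + 11/g)
-22*M(0, -7) = -(-44)*0/(-11 + 4*0) = -(-44)*0/(-11 + 0) = -(-44)*0/(-11) = -(-44)*0*(-1)/11 = -22*0 = 0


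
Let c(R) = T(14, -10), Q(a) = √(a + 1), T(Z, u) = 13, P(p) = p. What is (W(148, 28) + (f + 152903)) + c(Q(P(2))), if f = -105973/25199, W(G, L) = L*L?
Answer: 3872980327/25199 ≈ 1.5370e+5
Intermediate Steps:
W(G, L) = L²
Q(a) = √(1 + a)
c(R) = 13
f = -105973/25199 (f = -105973*1/25199 = -105973/25199 ≈ -4.2054)
(W(148, 28) + (f + 152903)) + c(Q(P(2))) = (28² + (-105973/25199 + 152903)) + 13 = (784 + 3852896724/25199) + 13 = 3872652740/25199 + 13 = 3872980327/25199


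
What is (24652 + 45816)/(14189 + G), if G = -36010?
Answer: -70468/21821 ≈ -3.2294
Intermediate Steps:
(24652 + 45816)/(14189 + G) = (24652 + 45816)/(14189 - 36010) = 70468/(-21821) = 70468*(-1/21821) = -70468/21821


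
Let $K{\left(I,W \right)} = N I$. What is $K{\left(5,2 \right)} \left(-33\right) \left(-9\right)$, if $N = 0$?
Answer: $0$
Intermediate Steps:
$K{\left(I,W \right)} = 0$ ($K{\left(I,W \right)} = 0 I = 0$)
$K{\left(5,2 \right)} \left(-33\right) \left(-9\right) = 0 \left(-33\right) \left(-9\right) = 0 \left(-9\right) = 0$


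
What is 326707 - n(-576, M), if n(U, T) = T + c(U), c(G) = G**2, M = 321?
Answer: -5390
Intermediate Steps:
n(U, T) = T + U**2
326707 - n(-576, M) = 326707 - (321 + (-576)**2) = 326707 - (321 + 331776) = 326707 - 1*332097 = 326707 - 332097 = -5390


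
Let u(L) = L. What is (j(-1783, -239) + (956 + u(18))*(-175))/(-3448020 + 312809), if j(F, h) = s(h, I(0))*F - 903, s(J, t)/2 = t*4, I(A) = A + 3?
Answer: 214145/3135211 ≈ 0.068303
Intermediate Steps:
I(A) = 3 + A
s(J, t) = 8*t (s(J, t) = 2*(t*4) = 2*(4*t) = 8*t)
j(F, h) = -903 + 24*F (j(F, h) = (8*(3 + 0))*F - 903 = (8*3)*F - 903 = 24*F - 903 = -903 + 24*F)
(j(-1783, -239) + (956 + u(18))*(-175))/(-3448020 + 312809) = ((-903 + 24*(-1783)) + (956 + 18)*(-175))/(-3448020 + 312809) = ((-903 - 42792) + 974*(-175))/(-3135211) = (-43695 - 170450)*(-1/3135211) = -214145*(-1/3135211) = 214145/3135211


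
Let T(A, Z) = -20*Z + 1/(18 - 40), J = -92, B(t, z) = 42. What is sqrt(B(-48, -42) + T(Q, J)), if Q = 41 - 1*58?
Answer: sqrt(910866)/22 ≈ 43.381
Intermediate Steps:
Q = -17 (Q = 41 - 58 = -17)
T(A, Z) = -1/22 - 20*Z (T(A, Z) = -20*Z + 1/(-22) = -20*Z - 1/22 = -1/22 - 20*Z)
sqrt(B(-48, -42) + T(Q, J)) = sqrt(42 + (-1/22 - 20*(-92))) = sqrt(42 + (-1/22 + 1840)) = sqrt(42 + 40479/22) = sqrt(41403/22) = sqrt(910866)/22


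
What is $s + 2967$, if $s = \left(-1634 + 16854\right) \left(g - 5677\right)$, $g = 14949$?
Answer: $141122807$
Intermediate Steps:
$s = 141119840$ ($s = \left(-1634 + 16854\right) \left(14949 - 5677\right) = 15220 \cdot 9272 = 141119840$)
$s + 2967 = 141119840 + 2967 = 141122807$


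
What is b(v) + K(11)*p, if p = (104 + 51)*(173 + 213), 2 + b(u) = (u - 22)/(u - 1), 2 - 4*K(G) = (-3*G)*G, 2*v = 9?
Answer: 10918961/2 ≈ 5.4595e+6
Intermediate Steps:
v = 9/2 (v = (1/2)*9 = 9/2 ≈ 4.5000)
K(G) = 1/2 + 3*G**2/4 (K(G) = 1/2 - (-3*G)*G/4 = 1/2 - (-3)*G**2/4 = 1/2 + 3*G**2/4)
b(u) = -2 + (-22 + u)/(-1 + u) (b(u) = -2 + (u - 22)/(u - 1) = -2 + (-22 + u)/(-1 + u))
p = 59830 (p = 155*386 = 59830)
b(v) + K(11)*p = (-20 - 1*9/2)/(-1 + 9/2) + (1/2 + (3/4)*11**2)*59830 = (-20 - 9/2)/(7/2) + (1/2 + (3/4)*121)*59830 = (2/7)*(-49/2) + (1/2 + 363/4)*59830 = -7 + (365/4)*59830 = -7 + 10918975/2 = 10918961/2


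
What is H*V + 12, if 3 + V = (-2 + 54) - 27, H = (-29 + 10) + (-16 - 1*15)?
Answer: -1088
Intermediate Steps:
H = -50 (H = -19 + (-16 - 15) = -19 - 31 = -50)
V = 22 (V = -3 + ((-2 + 54) - 27) = -3 + (52 - 27) = -3 + 25 = 22)
H*V + 12 = -50*22 + 12 = -1100 + 12 = -1088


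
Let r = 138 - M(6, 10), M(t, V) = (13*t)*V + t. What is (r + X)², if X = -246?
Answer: 799236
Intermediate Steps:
M(t, V) = t + 13*V*t (M(t, V) = 13*V*t + t = t + 13*V*t)
r = -648 (r = 138 - 6*(1 + 13*10) = 138 - 6*(1 + 130) = 138 - 6*131 = 138 - 1*786 = 138 - 786 = -648)
(r + X)² = (-648 - 246)² = (-894)² = 799236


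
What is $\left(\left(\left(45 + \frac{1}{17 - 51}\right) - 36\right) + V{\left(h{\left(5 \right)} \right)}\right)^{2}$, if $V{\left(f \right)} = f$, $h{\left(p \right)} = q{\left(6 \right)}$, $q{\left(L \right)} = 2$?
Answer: $\frac{139129}{1156} \approx 120.35$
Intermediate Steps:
$h{\left(p \right)} = 2$
$\left(\left(\left(45 + \frac{1}{17 - 51}\right) - 36\right) + V{\left(h{\left(5 \right)} \right)}\right)^{2} = \left(\left(\left(45 + \frac{1}{17 - 51}\right) - 36\right) + 2\right)^{2} = \left(\left(\left(45 + \frac{1}{-34}\right) - 36\right) + 2\right)^{2} = \left(\left(\left(45 - \frac{1}{34}\right) - 36\right) + 2\right)^{2} = \left(\left(\frac{1529}{34} - 36\right) + 2\right)^{2} = \left(\frac{305}{34} + 2\right)^{2} = \left(\frac{373}{34}\right)^{2} = \frac{139129}{1156}$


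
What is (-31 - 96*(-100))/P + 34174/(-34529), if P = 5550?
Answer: 140742301/191635950 ≈ 0.73443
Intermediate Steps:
(-31 - 96*(-100))/P + 34174/(-34529) = (-31 - 96*(-100))/5550 + 34174/(-34529) = (-31 + 9600)*(1/5550) + 34174*(-1/34529) = 9569*(1/5550) - 34174/34529 = 9569/5550 - 34174/34529 = 140742301/191635950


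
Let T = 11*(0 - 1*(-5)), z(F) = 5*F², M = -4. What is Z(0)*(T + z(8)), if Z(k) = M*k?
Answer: 0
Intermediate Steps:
T = 55 (T = 11*(0 + 5) = 11*5 = 55)
Z(k) = -4*k
Z(0)*(T + z(8)) = (-4*0)*(55 + 5*8²) = 0*(55 + 5*64) = 0*(55 + 320) = 0*375 = 0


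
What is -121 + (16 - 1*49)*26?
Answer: -979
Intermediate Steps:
-121 + (16 - 1*49)*26 = -121 + (16 - 49)*26 = -121 - 33*26 = -121 - 858 = -979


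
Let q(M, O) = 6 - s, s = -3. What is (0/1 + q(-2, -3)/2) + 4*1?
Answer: 17/2 ≈ 8.5000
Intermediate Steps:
q(M, O) = 9 (q(M, O) = 6 - 1*(-3) = 6 + 3 = 9)
(0/1 + q(-2, -3)/2) + 4*1 = (0/1 + 9/2) + 4*1 = (0*1 + 9*(½)) + 4 = (0 + 9/2) + 4 = 9/2 + 4 = 17/2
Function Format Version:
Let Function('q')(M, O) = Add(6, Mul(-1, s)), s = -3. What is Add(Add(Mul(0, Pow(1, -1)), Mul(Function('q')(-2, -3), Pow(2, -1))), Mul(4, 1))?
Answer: Rational(17, 2) ≈ 8.5000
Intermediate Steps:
Function('q')(M, O) = 9 (Function('q')(M, O) = Add(6, Mul(-1, -3)) = Add(6, 3) = 9)
Add(Add(Mul(0, Pow(1, -1)), Mul(Function('q')(-2, -3), Pow(2, -1))), Mul(4, 1)) = Add(Add(Mul(0, Pow(1, -1)), Mul(9, Pow(2, -1))), Mul(4, 1)) = Add(Add(Mul(0, 1), Mul(9, Rational(1, 2))), 4) = Add(Add(0, Rational(9, 2)), 4) = Add(Rational(9, 2), 4) = Rational(17, 2)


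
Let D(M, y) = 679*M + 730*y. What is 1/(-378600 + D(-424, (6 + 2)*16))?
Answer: -1/573056 ≈ -1.7450e-6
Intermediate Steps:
1/(-378600 + D(-424, (6 + 2)*16)) = 1/(-378600 + (679*(-424) + 730*((6 + 2)*16))) = 1/(-378600 + (-287896 + 730*(8*16))) = 1/(-378600 + (-287896 + 730*128)) = 1/(-378600 + (-287896 + 93440)) = 1/(-378600 - 194456) = 1/(-573056) = -1/573056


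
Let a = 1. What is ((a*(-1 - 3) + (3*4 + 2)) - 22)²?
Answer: 144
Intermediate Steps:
((a*(-1 - 3) + (3*4 + 2)) - 22)² = ((1*(-1 - 3) + (3*4 + 2)) - 22)² = ((1*(-4) + (12 + 2)) - 22)² = ((-4 + 14) - 22)² = (10 - 22)² = (-12)² = 144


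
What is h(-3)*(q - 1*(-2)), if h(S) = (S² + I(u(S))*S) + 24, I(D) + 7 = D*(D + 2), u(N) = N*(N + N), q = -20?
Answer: 18468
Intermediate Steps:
u(N) = 2*N² (u(N) = N*(2*N) = 2*N²)
I(D) = -7 + D*(2 + D) (I(D) = -7 + D*(D + 2) = -7 + D*(2 + D))
h(S) = 24 + S² + S*(-7 + 4*S² + 4*S⁴) (h(S) = (S² + (-7 + (2*S²)² + 2*(2*S²))*S) + 24 = (S² + (-7 + 4*S⁴ + 4*S²)*S) + 24 = (S² + (-7 + 4*S² + 4*S⁴)*S) + 24 = (S² + S*(-7 + 4*S² + 4*S⁴)) + 24 = 24 + S² + S*(-7 + 4*S² + 4*S⁴))
h(-3)*(q - 1*(-2)) = (24 + (-3)² - 3*(-7 + 4*(-3)² + 4*(-3)⁴))*(-20 - 1*(-2)) = (24 + 9 - 3*(-7 + 4*9 + 4*81))*(-20 + 2) = (24 + 9 - 3*(-7 + 36 + 324))*(-18) = (24 + 9 - 3*353)*(-18) = (24 + 9 - 1059)*(-18) = -1026*(-18) = 18468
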